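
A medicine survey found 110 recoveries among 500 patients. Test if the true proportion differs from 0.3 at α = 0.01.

p̂ = 0.22, p₀ = 0.3. z = (p̂ - p₀)/√(p₀(1-p₀)/n) = -3.904. Critical: ±2.576. Reject H₀.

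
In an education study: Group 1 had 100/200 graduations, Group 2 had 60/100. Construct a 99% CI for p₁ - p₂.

p̂₁ = 0.5, p̂₂ = 0.6. Difference = -0.1. CI = (-0.256, 0.056)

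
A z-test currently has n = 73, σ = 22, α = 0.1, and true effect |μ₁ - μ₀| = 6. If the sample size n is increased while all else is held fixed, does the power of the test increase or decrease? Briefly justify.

Power increases: a larger n shrinks the standard error σ/√n, moving the sampling distribution under H₁ further from the critical value.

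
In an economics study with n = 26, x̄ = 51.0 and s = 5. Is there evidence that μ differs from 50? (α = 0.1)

t = (x̄ - μ₀)/(s/√n) = (51.0 - 50)/(5/√26) = 1.02. df = 25, critical t = ±1.708. Fail to reject H₀.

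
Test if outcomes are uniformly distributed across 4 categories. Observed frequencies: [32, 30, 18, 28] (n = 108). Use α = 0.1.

Expected = 27 each. χ² = Σ(O-E)²/E = 4.296. df = 3, critical value = 6.251. Fail to reject H₀.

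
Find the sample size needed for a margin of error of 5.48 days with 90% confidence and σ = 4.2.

n = (z*σ/E)² = (1.645×4.2/5.48)² = 1.6 → n = 2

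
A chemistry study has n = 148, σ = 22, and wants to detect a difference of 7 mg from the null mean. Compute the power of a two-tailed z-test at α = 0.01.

SE = σ/√n = 22/√148 = 1.808. Non-centrality λ = d/SE = 7/1.808 = 3.871. Power ≈ Φ(λ - z_{α/2}) = Φ(3.871 - 2.576) = Φ(1.295) = 0.902.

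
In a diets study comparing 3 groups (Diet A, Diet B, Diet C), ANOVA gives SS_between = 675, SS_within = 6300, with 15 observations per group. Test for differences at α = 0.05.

df_between = 2, df_within = 42. F = MS_between/MS_within = 337.5/150.0 = 2.25. F_crit ≈ 3.22. Fail to reject H₀.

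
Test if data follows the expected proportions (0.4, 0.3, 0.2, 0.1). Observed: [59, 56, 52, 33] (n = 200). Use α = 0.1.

Expected: [80.0, 60.0, 40.0, 20.0]. χ² = 17.829. df = 3, critical = 6.251. Reject H₀.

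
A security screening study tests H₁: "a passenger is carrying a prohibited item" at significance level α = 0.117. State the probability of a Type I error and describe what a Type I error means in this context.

P(Type I error) = α = 0.117. A Type I error is rejecting H₀ when H₀ is actually true (false positive) — here, concluding that a passenger is carrying a prohibited item when in fact this is not the case. Consequence: detaining an innocent passenger — delay and inconvenience.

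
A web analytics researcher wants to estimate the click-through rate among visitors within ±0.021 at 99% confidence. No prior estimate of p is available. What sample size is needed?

Conservative approach: use p = 0.5 (maximizes p(1-p) = 0.25). n = z²(0.25)/E² = 2.576²×0.25/0.021² = 3761.8 → n = 3762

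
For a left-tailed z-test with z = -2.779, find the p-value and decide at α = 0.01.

p = P(Z < -2.779) = Φ(-2.779) ≈ 0.0027. Since p < 0.01, reject H₀ (significant) at α = 0.01.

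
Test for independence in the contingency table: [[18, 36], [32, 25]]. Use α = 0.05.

χ² = 5.827. df = 1, critical = 3.841. Reject H₀. Variables are dependent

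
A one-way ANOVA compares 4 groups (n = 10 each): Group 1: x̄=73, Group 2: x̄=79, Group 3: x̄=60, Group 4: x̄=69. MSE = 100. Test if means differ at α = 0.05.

Grand mean = 70.25. SS_between = 1907.5, MS_between = 635.83. F = 6.358, F_crit ≈ 2.866. Reject H₀.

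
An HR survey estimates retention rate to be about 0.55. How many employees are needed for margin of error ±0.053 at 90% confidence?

n = z²p(1-p)/E² = 1.645²×0.55×0.45/0.053² = 238.4 → n = 239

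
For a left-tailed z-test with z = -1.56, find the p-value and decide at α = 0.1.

p = P(Z < -1.56) = Φ(-1.56) ≈ 0.0594. Since p < 0.1, reject H₀ (significant) at α = 0.1.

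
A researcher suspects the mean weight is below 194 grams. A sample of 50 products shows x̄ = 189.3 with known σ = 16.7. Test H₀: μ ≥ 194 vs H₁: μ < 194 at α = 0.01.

z = -1.99. Critical value: -2.33. Fail to reject H₀.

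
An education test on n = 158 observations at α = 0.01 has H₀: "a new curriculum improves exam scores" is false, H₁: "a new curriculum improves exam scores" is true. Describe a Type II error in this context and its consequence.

Type II error: failing to reject H₀ when it is false — concluding that a new curriculum improves exam scores is not supported when in fact it is. Consequence: keeping the old curriculum when the new one would have helped students.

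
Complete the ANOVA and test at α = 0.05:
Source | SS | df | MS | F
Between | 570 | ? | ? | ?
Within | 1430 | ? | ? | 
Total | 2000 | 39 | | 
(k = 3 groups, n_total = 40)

df_between = 2, df_within = 37. MS_between = 285.0, MS_within = 38.65. F = 7.374, F_crit ≈ 3.252. Reject H₀.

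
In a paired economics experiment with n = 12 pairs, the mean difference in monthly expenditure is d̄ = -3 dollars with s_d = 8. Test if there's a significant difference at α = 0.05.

t = d̄/(s_d/√n) = -3/(8/√12) = -1.299. df = 11, critical t = ±2.201. Fail to reject H₀.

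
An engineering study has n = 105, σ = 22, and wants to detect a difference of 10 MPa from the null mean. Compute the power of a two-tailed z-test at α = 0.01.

SE = σ/√n = 22/√105 = 2.147. Non-centrality λ = d/SE = 10/2.147 = 4.658. Power ≈ Φ(λ - z_{α/2}) = Φ(4.658 - 2.576) = Φ(2.082) = 0.981.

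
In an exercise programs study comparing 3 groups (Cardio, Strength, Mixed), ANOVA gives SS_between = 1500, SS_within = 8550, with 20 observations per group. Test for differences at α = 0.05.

df_between = 2, df_within = 57. F = MS_between/MS_within = 750.0/150.0 = 5.0. F_crit ≈ 3.159. Reject H₀. At least one mean differs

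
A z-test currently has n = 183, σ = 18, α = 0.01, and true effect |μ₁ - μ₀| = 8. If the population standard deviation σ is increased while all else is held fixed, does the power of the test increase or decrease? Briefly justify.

Power decreases: a larger σ inflates the standard error σ/√n, pulling the sampling distribution under H₁ back toward the critical value.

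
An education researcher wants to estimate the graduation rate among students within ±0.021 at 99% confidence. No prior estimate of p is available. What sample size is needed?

Conservative approach: use p = 0.5 (maximizes p(1-p) = 0.25). n = z²(0.25)/E² = 2.576²×0.25/0.021² = 3761.8 → n = 3762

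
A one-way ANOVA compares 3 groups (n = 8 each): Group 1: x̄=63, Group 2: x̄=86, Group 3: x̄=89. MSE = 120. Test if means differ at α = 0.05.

Grand mean = 79.33. SS_between = 3237.33, MS_between = 1618.67. F = 13.489, F_crit ≈ 3.467. Reject H₀.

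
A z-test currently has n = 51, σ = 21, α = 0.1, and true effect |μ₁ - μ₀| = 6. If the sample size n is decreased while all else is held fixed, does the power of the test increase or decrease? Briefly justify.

Power decreases: a smaller n inflates the standard error σ/√n, pulling the sampling distribution under H₁ back toward the critical value.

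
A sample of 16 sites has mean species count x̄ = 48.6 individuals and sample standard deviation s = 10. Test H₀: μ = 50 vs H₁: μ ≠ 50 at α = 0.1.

t = (x̄ - μ₀)/(s/√n) = (48.6 - 50)/(10/√16) = -0.56. df = 15, critical t = ±1.753. Fail to reject H₀.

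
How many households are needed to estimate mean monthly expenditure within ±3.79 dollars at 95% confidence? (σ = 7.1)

n = (z*σ/E)² = (1.96×7.1/3.79)² = 13.5 → n = 14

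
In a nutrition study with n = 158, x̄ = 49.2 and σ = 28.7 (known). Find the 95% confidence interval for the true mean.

CI = x̄ ± z*(σ/√n) = 49.2 ± 1.96(28.7/√158) = 49.2 ± 4.48 = (44.72, 53.68)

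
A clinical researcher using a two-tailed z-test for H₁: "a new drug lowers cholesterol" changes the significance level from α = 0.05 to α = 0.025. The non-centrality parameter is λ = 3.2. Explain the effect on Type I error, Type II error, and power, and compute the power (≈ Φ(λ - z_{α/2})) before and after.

Decreasing α from 0.05 to 0.025:
• Type I error rate decreases (α is the Type I rate by definition).
• Critical value moves from z_{α/2} = 1.96 to 2.241, so power = Φ(λ - z_{α/2}) goes from Φ(3.2 - 1.96) = 0.893 to Φ(3.2 - 2.241) = 0.831.
• Type II error rate β = 1 - power therefore increases (0.107 → 0.169).
Appropriate when false positives are costly — here, approving an ineffective drug — patients take a useless medication and may skip effective alternatives.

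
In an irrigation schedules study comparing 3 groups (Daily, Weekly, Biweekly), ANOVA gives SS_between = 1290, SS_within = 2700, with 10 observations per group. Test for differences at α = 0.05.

df_between = 2, df_within = 27. F = MS_between/MS_within = 645.0/100.0 = 6.45. F_crit ≈ 3.354. Reject H₀. At least one mean differs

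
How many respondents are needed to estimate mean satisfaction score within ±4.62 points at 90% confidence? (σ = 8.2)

n = (z*σ/E)² = (1.645×8.2/4.62)² = 8.5 → n = 9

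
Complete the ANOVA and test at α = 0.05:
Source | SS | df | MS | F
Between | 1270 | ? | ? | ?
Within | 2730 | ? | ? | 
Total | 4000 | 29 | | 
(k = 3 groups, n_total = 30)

df_between = 2, df_within = 27. MS_between = 635.0, MS_within = 101.11. F = 6.28, F_crit ≈ 3.354. Reject H₀.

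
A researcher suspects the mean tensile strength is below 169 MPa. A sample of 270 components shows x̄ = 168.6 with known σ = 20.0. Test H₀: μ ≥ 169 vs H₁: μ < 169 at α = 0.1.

z = -0.329. Critical value: -1.28. Fail to reject H₀.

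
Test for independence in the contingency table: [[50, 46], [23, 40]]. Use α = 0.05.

χ² = 3.716. df = 1, critical = 3.841. Fail to reject H₀. No evidence of dependence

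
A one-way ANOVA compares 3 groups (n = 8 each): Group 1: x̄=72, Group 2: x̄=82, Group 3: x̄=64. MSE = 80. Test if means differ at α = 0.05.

Grand mean = 72.67. SS_between = 1301.33, MS_between = 650.67. F = 8.133, F_crit ≈ 3.467. Reject H₀.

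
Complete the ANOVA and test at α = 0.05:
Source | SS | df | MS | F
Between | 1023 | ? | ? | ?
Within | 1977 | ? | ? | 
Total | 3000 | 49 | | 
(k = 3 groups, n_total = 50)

df_between = 2, df_within = 47. MS_between = 511.5, MS_within = 42.06. F = 12.16, F_crit ≈ 3.195. Reject H₀.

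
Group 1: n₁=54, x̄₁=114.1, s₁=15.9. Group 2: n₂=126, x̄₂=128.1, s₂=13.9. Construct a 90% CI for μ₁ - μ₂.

Difference = -14.0. SE = √(15.9²/54 + 13.9²/126) = 2.493. CI = (-18.1, -9.9)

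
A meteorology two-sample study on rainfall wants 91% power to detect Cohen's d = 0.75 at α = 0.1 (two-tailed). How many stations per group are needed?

z_{α/2} = 1.645, z_β = Φ⁻¹(0.91) = 1.341. For medium effect (d = 0.75): n per group = 2(z_{α/2} + z_β)²/d² = 2(1.645 + 1.341)²/0.75² = 31.7 → 32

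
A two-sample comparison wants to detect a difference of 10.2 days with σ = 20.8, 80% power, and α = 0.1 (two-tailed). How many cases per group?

n per group = 2(z_α/2 + z_β)²σ²/d² = 2×(1.645 + 0.84)²×20.8²/10.2² = 51.4 → n = 52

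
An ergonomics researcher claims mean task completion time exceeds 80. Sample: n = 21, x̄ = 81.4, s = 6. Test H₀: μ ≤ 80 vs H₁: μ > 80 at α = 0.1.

t = (81.4 - 80)/(6/√21) = 1.069, df = 20. Critical t = 1.325. Fail to reject H₀.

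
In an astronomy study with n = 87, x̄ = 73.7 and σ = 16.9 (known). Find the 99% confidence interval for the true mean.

CI = x̄ ± z*(σ/√n) = 73.7 ± 2.576(16.9/√87) = 73.7 ± 4.67 = (69.03, 78.37)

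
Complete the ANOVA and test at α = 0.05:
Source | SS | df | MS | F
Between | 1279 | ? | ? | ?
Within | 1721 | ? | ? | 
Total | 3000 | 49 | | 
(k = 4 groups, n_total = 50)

df_between = 3, df_within = 46. MS_between = 426.33, MS_within = 37.41. F = 11.395, F_crit ≈ 2.807. Reject H₀.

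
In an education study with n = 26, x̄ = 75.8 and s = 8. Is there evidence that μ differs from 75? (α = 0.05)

t = (x̄ - μ₀)/(s/√n) = (75.8 - 75)/(8/√26) = 0.51. df = 25, critical t = ±2.06. Fail to reject H₀.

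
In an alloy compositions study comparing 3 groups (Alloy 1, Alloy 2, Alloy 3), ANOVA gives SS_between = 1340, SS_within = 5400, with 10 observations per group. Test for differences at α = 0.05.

df_between = 2, df_within = 27. F = MS_between/MS_within = 670.0/200.0 = 3.35. F_crit ≈ 3.354. Fail to reject H₀.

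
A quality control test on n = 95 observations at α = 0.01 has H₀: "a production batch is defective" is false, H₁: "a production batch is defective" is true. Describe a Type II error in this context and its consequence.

Type II error: failing to reject H₀ when it is false — concluding that a production batch is defective is not supported when in fact it is. Consequence: shipping a defective batch — faulty products reach customers.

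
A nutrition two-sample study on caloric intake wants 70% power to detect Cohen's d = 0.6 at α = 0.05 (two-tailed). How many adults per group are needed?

z_{α/2} = 1.96, z_β = Φ⁻¹(0.7) = 0.524. For medium effect (d = 0.6): n per group = 2(z_{α/2} + z_β)²/d² = 2(1.96 + 0.524)²/0.6² = 34.3 → 35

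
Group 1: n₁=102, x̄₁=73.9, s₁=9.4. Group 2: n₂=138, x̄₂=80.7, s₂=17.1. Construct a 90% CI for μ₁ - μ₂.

Difference = -6.8. SE = √(9.4²/102 + 17.1²/138) = 1.728. CI = (-9.64, -3.96)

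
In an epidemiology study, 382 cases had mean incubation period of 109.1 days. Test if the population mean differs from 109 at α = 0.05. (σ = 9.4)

z = (x̄ - μ₀)/(σ/√n) = (109.1 - 109)/(9.4/√382) = 0.208. Critical value: ±1.96. Since |0.208| ≤ 1.96, Fail to reject H₀.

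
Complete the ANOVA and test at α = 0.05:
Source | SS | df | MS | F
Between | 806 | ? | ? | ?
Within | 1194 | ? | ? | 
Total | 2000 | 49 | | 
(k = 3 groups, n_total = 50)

df_between = 2, df_within = 47. MS_between = 403.0, MS_within = 25.4. F = 15.863, F_crit ≈ 3.195. Reject H₀.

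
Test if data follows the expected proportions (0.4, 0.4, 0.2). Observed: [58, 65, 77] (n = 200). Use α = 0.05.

Expected: [80.0, 80.0, 40.0]. χ² = 43.087. df = 2, critical = 5.991. Reject H₀.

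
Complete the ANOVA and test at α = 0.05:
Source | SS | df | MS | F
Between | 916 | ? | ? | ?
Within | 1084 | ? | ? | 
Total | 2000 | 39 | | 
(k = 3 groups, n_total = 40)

df_between = 2, df_within = 37. MS_between = 458.0, MS_within = 29.3. F = 15.633, F_crit ≈ 3.252. Reject H₀.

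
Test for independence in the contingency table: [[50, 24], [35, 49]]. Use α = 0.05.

χ² = 10.618. df = 1, critical = 3.841. Reject H₀. Variables are dependent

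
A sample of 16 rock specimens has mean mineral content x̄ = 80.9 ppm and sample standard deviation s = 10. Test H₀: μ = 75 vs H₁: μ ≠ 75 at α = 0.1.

t = (x̄ - μ₀)/(s/√n) = (80.9 - 75)/(10/√16) = 2.36. df = 15, critical t = ±1.753. Reject H₀.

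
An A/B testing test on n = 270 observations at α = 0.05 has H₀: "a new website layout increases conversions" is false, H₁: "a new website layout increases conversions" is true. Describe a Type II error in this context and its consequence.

Type II error: failing to reject H₀ when it is false — concluding that a new website layout increases conversions is not supported when in fact it is. Consequence: discarding a layout that would have improved conversions — lost revenue.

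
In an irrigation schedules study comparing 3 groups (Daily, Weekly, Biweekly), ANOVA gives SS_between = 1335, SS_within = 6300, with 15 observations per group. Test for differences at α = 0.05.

df_between = 2, df_within = 42. F = MS_between/MS_within = 667.5/150.0 = 4.45. F_crit ≈ 3.22. Reject H₀. At least one mean differs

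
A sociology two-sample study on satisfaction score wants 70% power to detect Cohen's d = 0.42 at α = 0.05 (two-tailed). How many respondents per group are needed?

z_{α/2} = 1.96, z_β = Φ⁻¹(0.7) = 0.524. For small effect (d = 0.42): n per group = 2(z_{α/2} + z_β)²/d² = 2(1.96 + 0.524)²/0.42² = 70.0 → 70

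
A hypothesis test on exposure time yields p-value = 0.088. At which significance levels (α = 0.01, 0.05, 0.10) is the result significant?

p = 0.088. Significant at: α = 0.1.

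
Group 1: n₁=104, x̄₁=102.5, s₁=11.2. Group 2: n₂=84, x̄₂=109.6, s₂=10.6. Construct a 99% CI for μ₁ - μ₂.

Difference = -7.1. SE = √(11.2²/104 + 10.6²/84) = 1.595. CI = (-11.21, -2.99)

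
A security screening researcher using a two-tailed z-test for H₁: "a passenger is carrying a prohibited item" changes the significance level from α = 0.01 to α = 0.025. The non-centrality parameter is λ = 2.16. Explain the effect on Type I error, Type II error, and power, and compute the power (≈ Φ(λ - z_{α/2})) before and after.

Increasing α from 0.01 to 0.025:
• Type I error rate increases (α is the Type I rate by definition).
• Critical value moves from z_{α/2} = 2.576 to 2.241, so power = Φ(λ - z_{α/2}) goes from Φ(2.16 - 2.576) = 0.339 to Φ(2.16 - 2.241) = 0.468.
• Type II error rate β = 1 - power therefore decreases (0.661 → 0.532).
Appropriate when false negatives are costly — here, letting a prohibited item through — security breach.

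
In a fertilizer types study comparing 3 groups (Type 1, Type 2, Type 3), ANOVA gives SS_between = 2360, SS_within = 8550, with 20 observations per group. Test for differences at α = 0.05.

df_between = 2, df_within = 57. F = MS_between/MS_within = 1180.0/150.0 = 7.867. F_crit ≈ 3.159. Reject H₀. At least one mean differs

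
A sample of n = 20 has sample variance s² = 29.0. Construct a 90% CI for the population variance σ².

df = 19. χ²_{0.05} = 30.144, χ²_{0.95} = 10.117. CI for σ² = ((n-1)s²/χ²_{α/2}, (n-1)s²/χ²_{1-α/2}) = (19·29.0/30.144, 19·29.0/10.117) = (18.28, 54.46)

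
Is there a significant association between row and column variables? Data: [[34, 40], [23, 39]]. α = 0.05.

χ² = 1.085. df = 1, critical = 3.841. Fail to reject H₀. No evidence of dependence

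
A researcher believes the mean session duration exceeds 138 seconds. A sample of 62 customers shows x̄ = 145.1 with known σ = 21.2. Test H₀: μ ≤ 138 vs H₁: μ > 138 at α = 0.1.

z = 2.637. Critical value: 1.28. Reject H₀.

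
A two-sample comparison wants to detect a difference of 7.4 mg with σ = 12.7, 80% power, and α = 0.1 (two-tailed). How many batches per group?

n per group = 2(z_α/2 + z_β)²σ²/d² = 2×(1.645 + 0.84)²×12.7²/7.4² = 36.4 → n = 37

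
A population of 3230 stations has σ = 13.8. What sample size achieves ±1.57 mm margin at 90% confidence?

Without FPC: n₀ = (1.645×13.8/1.57)² = 209.069. With FPC: n = n₀N/(n₀+N-1) = 196.4 → n = 197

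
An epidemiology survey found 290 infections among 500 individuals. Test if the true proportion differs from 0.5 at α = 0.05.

p̂ = 0.58, p₀ = 0.5. z = (p̂ - p₀)/√(p₀(1-p₀)/n) = 3.578. Critical: ±1.96. Reject H₀.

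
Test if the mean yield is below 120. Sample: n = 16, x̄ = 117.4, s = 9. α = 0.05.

t = (117.4 - 120)/(9/√16) = -1.156, df = 15. Critical t = -1.753. Fail to reject H₀.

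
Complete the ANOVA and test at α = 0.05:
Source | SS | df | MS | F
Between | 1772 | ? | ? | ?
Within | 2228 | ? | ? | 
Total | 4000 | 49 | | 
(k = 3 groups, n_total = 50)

df_between = 2, df_within = 47. MS_between = 886.0, MS_within = 47.4. F = 18.69, F_crit ≈ 3.195. Reject H₀.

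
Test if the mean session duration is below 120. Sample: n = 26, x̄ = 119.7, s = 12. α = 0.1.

t = (119.7 - 120)/(12/√26) = -0.127, df = 25. Critical t = -1.316. Fail to reject H₀.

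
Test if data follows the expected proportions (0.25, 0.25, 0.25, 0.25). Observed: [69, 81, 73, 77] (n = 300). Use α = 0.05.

Expected: [75.0, 75.0, 75.0, 75.0]. χ² = 1.067. df = 3, critical = 7.815. Fail to reject H₀.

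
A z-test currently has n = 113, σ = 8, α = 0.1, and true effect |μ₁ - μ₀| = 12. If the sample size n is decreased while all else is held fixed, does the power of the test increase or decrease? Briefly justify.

Power decreases: a smaller n inflates the standard error σ/√n, pulling the sampling distribution under H₁ back toward the critical value.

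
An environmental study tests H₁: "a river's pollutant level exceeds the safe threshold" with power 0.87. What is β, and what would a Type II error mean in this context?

β = 1 - power = 1 - 0.87 = 0.13. A Type II error is failing to reject H₀ when H₀ is false (false negative) — here, failing to conclude that a river's pollutant level exceeds the safe threshold when in fact it is true. Consequence: allowing unsafe pollution to continue.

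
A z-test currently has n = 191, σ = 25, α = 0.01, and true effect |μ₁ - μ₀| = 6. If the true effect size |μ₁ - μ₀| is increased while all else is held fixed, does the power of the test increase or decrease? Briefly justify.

Power increases: a larger true effect increases the non-centrality λ = |μ₁ - μ₀|/(σ/√n).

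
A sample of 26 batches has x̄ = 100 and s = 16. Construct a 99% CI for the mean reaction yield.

CI = x̄ ± t*(s/√n) = 100 ± 2.787(16/√26) = (91.25, 108.75)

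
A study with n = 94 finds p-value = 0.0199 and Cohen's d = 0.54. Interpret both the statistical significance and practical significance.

Statistically significant (p = 0.0199 < 0.05). Cohen's d = 0.54 indicates a medium effect size. Both statistical and practical significance should be considered.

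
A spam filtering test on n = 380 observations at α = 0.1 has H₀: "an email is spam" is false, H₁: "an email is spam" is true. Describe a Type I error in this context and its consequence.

Type I error: rejecting H₀ when it is true — concluding that an email is spam when in fact it is not. Consequence: a legitimate email is sent to the spam folder and the user misses it.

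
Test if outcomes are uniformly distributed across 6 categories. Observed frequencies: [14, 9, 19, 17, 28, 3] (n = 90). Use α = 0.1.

Expected = 15 each. χ² = Σ(O-E)²/E = 24.667. df = 5, critical value = 9.236. Reject H₀.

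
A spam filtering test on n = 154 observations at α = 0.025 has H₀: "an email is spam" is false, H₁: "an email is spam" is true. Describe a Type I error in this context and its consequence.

Type I error: rejecting H₀ when it is true — concluding that an email is spam when in fact it is not. Consequence: a legitimate email is sent to the spam folder and the user misses it.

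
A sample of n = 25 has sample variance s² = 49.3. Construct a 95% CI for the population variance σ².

df = 24. χ²_{0.025} = 39.364, χ²_{0.975} = 12.401. CI for σ² = ((n-1)s²/χ²_{α/2}, (n-1)s²/χ²_{1-α/2}) = (24·49.3/39.364, 24·49.3/12.401) = (30.06, 95.41)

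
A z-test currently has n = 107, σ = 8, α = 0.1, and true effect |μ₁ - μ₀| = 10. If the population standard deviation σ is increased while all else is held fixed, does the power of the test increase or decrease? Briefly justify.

Power decreases: a larger σ inflates the standard error σ/√n, pulling the sampling distribution under H₁ back toward the critical value.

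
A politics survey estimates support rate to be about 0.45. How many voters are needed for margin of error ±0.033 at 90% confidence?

n = z²p(1-p)/E² = 1.645²×0.45×0.55/0.033² = 615.01 → n = 616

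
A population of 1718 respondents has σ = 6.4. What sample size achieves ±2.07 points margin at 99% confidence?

Without FPC: n₀ = (2.576×6.4/2.07)² = 63.432. With FPC: n = n₀N/(n₀+N-1) = 61.2 → n = 62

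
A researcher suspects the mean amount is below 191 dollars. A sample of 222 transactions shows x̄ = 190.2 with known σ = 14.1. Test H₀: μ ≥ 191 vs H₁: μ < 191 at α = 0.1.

z = -0.845. Critical value: -1.28. Fail to reject H₀.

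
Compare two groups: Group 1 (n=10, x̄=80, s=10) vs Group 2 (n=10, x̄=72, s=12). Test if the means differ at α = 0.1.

Pooled sp = 11.05. t = 1.62, df = 18. Critical t = ±1.734. Fail to reject H₀.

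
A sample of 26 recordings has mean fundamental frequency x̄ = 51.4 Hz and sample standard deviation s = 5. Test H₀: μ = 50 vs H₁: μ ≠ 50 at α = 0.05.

t = (x̄ - μ₀)/(s/√n) = (51.4 - 50)/(5/√26) = 1.428. df = 25, critical t = ±2.06. Fail to reject H₀.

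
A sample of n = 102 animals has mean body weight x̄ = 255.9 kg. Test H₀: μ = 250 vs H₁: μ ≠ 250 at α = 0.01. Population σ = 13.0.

z = (x̄ - μ₀)/(σ/√n) = (255.9 - 250)/(13.0/√102) = 4.584. Critical value: ±2.576. Since |4.584| > 2.576, Reject H₀.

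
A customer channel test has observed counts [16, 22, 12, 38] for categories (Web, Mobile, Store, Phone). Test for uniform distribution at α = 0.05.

Expected = 22 each. χ² = Σ(O-E)²/E = 17.818. df = 3, critical value = 7.815. Reject H₀.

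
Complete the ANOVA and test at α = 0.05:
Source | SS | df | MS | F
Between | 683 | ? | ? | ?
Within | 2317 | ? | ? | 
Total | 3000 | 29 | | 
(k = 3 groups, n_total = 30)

df_between = 2, df_within = 27. MS_between = 341.5, MS_within = 85.81. F = 3.979, F_crit ≈ 3.354. Reject H₀.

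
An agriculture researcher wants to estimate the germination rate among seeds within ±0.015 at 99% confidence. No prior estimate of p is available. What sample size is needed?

Conservative approach: use p = 0.5 (maximizes p(1-p) = 0.25). n = z²(0.25)/E² = 2.576²×0.25/0.015² = 7373.1 → n = 7374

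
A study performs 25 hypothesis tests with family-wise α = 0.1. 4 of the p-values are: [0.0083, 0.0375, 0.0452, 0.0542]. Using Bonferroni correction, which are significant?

Bonferroni α = 0.1/25 = 0.004. None of the given p-values are significant.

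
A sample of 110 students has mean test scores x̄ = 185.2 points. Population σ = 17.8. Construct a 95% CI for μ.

CI = x̄ ± z*(σ/√n) = 185.2 ± 1.96(17.8/√110) = 185.2 ± 3.33 = (181.87, 188.53)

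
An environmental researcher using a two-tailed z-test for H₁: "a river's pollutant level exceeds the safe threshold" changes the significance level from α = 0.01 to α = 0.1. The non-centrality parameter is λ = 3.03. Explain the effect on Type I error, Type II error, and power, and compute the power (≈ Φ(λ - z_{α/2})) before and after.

Increasing α from 0.01 to 0.1:
• Type I error rate increases (α is the Type I rate by definition).
• Critical value moves from z_{α/2} = 2.576 to 1.645, so power = Φ(λ - z_{α/2}) goes from Φ(3.03 - 2.576) = 0.675 to Φ(3.03 - 1.645) = 0.917.
• Type II error rate β = 1 - power therefore decreases (0.325 → 0.083).
Appropriate when false negatives are costly — here, allowing unsafe pollution to continue.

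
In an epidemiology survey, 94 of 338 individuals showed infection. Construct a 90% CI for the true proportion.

p̂ = 0.278. CI = p̂ ± z*√(p̂(1-p̂)/n) = (0.238, 0.318)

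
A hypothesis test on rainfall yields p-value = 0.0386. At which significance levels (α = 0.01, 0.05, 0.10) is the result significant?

p = 0.0386. Significant at: α = 0.05, 0.1.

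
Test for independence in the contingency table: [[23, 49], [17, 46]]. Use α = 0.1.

χ² = 0.396. df = 1, critical = 2.706. Fail to reject H₀. No evidence of dependence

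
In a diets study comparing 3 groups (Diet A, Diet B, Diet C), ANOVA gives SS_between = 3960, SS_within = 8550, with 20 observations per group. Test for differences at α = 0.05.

df_between = 2, df_within = 57. F = MS_between/MS_within = 1980.0/150.0 = 13.2. F_crit ≈ 3.159. Reject H₀. At least one mean differs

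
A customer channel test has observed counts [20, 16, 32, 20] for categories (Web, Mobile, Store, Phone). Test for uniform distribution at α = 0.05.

Expected = 22 each. χ² = Σ(O-E)²/E = 6.545. df = 3, critical value = 7.815. Fail to reject H₀.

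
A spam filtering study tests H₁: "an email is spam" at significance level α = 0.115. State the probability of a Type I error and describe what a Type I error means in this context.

P(Type I error) = α = 0.115. A Type I error is rejecting H₀ when H₀ is actually true (false positive) — here, concluding that an email is spam when in fact this is not the case. Consequence: a legitimate email is sent to the spam folder and the user misses it.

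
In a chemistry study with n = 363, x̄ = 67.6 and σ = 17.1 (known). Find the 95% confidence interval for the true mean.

CI = x̄ ± z*(σ/√n) = 67.6 ± 1.96(17.1/√363) = 67.6 ± 1.76 = (65.84, 69.36)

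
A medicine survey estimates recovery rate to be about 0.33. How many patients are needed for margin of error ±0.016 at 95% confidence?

n = z²p(1-p)/E² = 1.96²×0.33×0.67/0.016² = 3317.9 → n = 3318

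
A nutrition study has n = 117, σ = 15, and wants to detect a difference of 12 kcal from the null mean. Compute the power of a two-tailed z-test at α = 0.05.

SE = σ/√n = 15/√117 = 1.387. Non-centrality λ = d/SE = 12/1.387 = 8.653. Power ≈ Φ(λ - z_{α/2}) = Φ(8.653 - 1.96) = Φ(6.693) = 1.0.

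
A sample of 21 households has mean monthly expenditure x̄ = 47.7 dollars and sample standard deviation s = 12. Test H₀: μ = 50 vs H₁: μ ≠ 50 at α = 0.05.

t = (x̄ - μ₀)/(s/√n) = (47.7 - 50)/(12/√21) = -0.878. df = 20, critical t = ±2.086. Fail to reject H₀.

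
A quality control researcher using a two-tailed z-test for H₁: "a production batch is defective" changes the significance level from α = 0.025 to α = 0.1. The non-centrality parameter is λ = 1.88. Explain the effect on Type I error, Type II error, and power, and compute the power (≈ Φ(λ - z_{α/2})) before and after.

Increasing α from 0.025 to 0.1:
• Type I error rate increases (α is the Type I rate by definition).
• Critical value moves from z_{α/2} = 2.241 to 1.645, so power = Φ(λ - z_{α/2}) goes from Φ(1.88 - 2.241) = 0.359 to Φ(1.88 - 1.645) = 0.593.
• Type II error rate β = 1 - power therefore decreases (0.641 → 0.407).
Appropriate when false negatives are costly — here, shipping a defective batch — faulty products reach customers.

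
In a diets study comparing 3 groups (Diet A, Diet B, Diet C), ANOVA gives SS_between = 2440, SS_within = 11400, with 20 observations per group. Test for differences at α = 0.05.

df_between = 2, df_within = 57. F = MS_between/MS_within = 1220.0/200.0 = 6.1. F_crit ≈ 3.159. Reject H₀. At least one mean differs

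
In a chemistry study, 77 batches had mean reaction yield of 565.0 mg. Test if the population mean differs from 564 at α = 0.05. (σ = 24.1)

z = (x̄ - μ₀)/(σ/√n) = (565.0 - 564)/(24.1/√77) = 0.364. Critical value: ±1.96. Since |0.364| ≤ 1.96, Fail to reject H₀.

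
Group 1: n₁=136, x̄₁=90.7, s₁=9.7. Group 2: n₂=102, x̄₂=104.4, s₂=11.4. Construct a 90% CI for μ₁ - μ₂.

Difference = -13.7. SE = √(9.7²/136 + 11.4²/102) = 1.402. CI = (-16.01, -11.39)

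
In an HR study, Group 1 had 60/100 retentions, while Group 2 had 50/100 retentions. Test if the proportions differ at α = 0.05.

p̂₁ = 0.6, p̂₂ = 0.5, pooled p̂ = 0.55. z = 1.421. Critical: ±1.96. Fail to reject H₀.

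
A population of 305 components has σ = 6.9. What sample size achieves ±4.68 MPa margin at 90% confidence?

Without FPC: n₀ = (1.645×6.9/4.68)² = 5.882. With FPC: n = n₀N/(n₀+N-1) = 5.8 → n = 6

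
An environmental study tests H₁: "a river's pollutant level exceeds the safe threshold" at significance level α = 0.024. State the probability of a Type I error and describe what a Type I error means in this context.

P(Type I error) = α = 0.024. A Type I error is rejecting H₀ when H₀ is actually true (false positive) — here, concluding that a river's pollutant level exceeds the safe threshold when in fact this is not the case. Consequence: shutting down a compliant factory unnecessarily.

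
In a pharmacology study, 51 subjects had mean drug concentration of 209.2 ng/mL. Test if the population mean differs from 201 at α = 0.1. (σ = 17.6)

z = (x̄ - μ₀)/(σ/√n) = (209.2 - 201)/(17.6/√51) = 3.327. Critical value: ±1.645. Since |3.327| > 1.645, Reject H₀.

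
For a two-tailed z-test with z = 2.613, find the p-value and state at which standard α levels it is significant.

p = 2·P(Z > |2.613|) = 2·(1 - Φ(2.613)) ≈ 0.009. Significant at α = 0.1; Significant at α = 0.05; Significant at α = 0.01.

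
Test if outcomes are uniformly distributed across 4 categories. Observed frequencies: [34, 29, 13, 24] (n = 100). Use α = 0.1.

Expected = 25 each. χ² = Σ(O-E)²/E = 9.68. df = 3, critical value = 6.251. Reject H₀.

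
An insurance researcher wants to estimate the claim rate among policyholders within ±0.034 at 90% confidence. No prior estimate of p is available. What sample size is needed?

Conservative approach: use p = 0.5 (maximizes p(1-p) = 0.25). n = z²(0.25)/E² = 1.645²×0.25/0.034² = 585.2 → n = 586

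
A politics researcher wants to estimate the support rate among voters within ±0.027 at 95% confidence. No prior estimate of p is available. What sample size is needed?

Conservative approach: use p = 0.5 (maximizes p(1-p) = 0.25). n = z²(0.25)/E² = 1.96²×0.25/0.027² = 1317.4 → n = 1318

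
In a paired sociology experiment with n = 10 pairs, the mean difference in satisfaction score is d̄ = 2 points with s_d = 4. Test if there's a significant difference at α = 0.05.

t = d̄/(s_d/√n) = 2/(4/√10) = 1.581. df = 9, critical t = ±2.262. Fail to reject H₀.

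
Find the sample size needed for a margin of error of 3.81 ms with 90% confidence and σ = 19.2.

n = (z*σ/E)² = (1.645×19.2/3.81)² = 68.7 → n = 69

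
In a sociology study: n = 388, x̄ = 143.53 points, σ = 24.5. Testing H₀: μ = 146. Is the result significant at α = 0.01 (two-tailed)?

z = (143.53 - 146)/(24.5/√388) = -1.986. Since |z| ≤ 2.576, not significant at α = 0.01.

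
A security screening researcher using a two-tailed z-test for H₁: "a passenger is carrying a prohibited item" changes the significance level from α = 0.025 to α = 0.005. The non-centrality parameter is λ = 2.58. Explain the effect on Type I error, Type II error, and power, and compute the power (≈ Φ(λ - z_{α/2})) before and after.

Decreasing α from 0.025 to 0.005:
• Type I error rate decreases (α is the Type I rate by definition).
• Critical value moves from z_{α/2} = 2.241 to 2.807, so power = Φ(λ - z_{α/2}) goes from Φ(2.58 - 2.241) = 0.633 to Φ(2.58 - 2.807) = 0.41.
• Type II error rate β = 1 - power therefore increases (0.367 → 0.59).
Appropriate when false positives are costly — here, detaining an innocent passenger — delay and inconvenience.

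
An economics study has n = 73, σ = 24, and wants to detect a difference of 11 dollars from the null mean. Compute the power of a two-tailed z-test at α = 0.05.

SE = σ/√n = 24/√73 = 2.809. Non-centrality λ = d/SE = 11/2.809 = 3.916. Power ≈ Φ(λ - z_{α/2}) = Φ(3.916 - 1.96) = Φ(1.956) = 0.975.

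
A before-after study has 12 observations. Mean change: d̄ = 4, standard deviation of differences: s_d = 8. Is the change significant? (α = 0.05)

t = d̄/(s_d/√n) = 4/(8/√12) = 1.732. df = 11, critical t = ±2.201. Fail to reject H₀.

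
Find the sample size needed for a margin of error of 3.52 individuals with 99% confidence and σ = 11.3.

n = (z*σ/E)² = (2.576×11.3/3.52)² = 68.4 → n = 69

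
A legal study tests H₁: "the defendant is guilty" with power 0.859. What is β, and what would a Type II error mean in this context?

β = 1 - power = 1 - 0.859 = 0.141. A Type II error is failing to reject H₀ when H₀ is false (false negative) — here, failing to conclude that the defendant is guilty when in fact it is true. Consequence: acquitting a guilty person.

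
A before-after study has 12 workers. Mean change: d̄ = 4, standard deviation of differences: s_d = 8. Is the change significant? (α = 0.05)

t = d̄/(s_d/√n) = 4/(8/√12) = 1.732. df = 11, critical t = ±2.201. Fail to reject H₀.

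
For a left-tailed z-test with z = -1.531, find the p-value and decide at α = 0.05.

p = P(Z < -1.531) = Φ(-1.531) ≈ 0.0629. Since p ≥ 0.05, fail to reject H₀ (not significant) at α = 0.05.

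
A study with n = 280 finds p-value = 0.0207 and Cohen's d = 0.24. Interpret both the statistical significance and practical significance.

Statistically significant (p = 0.0207 < 0.05). Cohen's d = 0.24 indicates a small effect size. Both statistical and practical significance should be considered.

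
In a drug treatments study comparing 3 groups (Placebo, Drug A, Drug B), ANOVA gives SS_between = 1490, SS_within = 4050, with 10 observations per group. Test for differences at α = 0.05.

df_between = 2, df_within = 27. F = MS_between/MS_within = 745.0/150.0 = 4.967. F_crit ≈ 3.354. Reject H₀. At least one mean differs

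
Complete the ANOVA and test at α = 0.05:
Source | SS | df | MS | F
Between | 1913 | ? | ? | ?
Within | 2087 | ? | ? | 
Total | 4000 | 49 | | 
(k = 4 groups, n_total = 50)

df_between = 3, df_within = 46. MS_between = 637.67, MS_within = 45.37. F = 14.055, F_crit ≈ 2.807. Reject H₀.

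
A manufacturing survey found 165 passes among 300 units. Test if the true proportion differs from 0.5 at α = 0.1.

p̂ = 0.55, p₀ = 0.5. z = (p̂ - p₀)/√(p₀(1-p₀)/n) = 1.732. Critical: ±1.645. Reject H₀.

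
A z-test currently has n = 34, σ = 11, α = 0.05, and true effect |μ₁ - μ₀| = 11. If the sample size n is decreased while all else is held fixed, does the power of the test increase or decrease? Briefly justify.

Power decreases: a smaller n inflates the standard error σ/√n, pulling the sampling distribution under H₁ back toward the critical value.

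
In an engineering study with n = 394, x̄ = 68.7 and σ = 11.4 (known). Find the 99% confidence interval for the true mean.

CI = x̄ ± z*(σ/√n) = 68.7 ± 2.576(11.4/√394) = 68.7 ± 1.48 = (67.22, 70.18)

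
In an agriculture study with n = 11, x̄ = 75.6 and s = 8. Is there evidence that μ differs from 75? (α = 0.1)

t = (x̄ - μ₀)/(s/√n) = (75.6 - 75)/(8/√11) = 0.249. df = 10, critical t = ±1.812. Fail to reject H₀.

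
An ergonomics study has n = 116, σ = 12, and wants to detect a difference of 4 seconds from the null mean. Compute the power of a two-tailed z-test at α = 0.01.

SE = σ/√n = 12/√116 = 1.114. Non-centrality λ = d/SE = 4/1.114 = 3.59. Power ≈ Φ(λ - z_{α/2}) = Φ(3.59 - 2.576) = Φ(1.014) = 0.845.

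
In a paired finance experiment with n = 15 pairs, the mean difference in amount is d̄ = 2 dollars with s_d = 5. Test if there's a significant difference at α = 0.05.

t = d̄/(s_d/√n) = 2/(5/√15) = 1.549. df = 14, critical t = ±2.145. Fail to reject H₀.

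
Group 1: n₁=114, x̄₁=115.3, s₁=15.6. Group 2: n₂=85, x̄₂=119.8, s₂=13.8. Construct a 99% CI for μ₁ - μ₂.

Difference = -4.5. SE = √(15.6²/114 + 13.8²/85) = 2.092. CI = (-9.89, 0.89)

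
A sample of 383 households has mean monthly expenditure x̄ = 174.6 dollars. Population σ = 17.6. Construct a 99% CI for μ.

CI = x̄ ± z*(σ/√n) = 174.6 ± 2.576(17.6/√383) = 174.6 ± 2.32 = (172.28, 176.92)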